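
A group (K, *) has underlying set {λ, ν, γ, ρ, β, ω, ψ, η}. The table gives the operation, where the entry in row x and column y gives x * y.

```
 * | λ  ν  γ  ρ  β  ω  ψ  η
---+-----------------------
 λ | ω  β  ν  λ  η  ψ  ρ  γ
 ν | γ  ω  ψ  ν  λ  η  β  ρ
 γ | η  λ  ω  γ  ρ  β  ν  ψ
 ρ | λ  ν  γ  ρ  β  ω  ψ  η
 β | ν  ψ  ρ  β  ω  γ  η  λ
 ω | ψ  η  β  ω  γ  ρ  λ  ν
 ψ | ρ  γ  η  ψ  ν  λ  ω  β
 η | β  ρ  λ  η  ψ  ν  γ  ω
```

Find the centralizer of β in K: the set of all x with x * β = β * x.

{β, γ, ρ, ω}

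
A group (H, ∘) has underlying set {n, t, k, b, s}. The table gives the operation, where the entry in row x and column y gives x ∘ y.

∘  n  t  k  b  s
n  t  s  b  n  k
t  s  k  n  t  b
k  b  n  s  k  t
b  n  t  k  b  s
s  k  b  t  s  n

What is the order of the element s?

The identity element is b (its row matches the header).
s^1 = s
s^2 = s ∘ s = n
s^3 = n ∘ s = k
s^4 = k ∘ s = t
s^5 = t ∘ s = b
The first power of s equal to the identity is s^5, so ord(s) = 5.
(Structurally, H here is isomorphic to the cyclic group Z_5.)

5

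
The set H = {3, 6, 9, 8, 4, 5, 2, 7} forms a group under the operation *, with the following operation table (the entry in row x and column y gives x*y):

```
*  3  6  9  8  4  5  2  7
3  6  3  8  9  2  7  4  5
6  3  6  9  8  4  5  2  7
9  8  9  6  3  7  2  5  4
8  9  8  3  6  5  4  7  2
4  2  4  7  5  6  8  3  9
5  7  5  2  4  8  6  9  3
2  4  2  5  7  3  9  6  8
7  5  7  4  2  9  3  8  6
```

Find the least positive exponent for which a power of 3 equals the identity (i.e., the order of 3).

2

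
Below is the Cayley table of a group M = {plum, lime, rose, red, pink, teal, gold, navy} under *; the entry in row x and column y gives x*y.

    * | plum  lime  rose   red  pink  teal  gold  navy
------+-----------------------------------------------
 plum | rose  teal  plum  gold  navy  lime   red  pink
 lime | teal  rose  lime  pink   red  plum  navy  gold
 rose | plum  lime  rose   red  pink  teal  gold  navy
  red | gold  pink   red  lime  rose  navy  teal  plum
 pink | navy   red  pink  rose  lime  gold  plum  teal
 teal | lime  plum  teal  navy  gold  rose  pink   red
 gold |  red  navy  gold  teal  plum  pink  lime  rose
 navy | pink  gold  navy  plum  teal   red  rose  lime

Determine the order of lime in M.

2

The identity element is rose (its row matches the header).
lime^1 = lime
lime^2 = lime*lime = rose
The first power of lime equal to the identity is lime^2, so ord(lime) = 2.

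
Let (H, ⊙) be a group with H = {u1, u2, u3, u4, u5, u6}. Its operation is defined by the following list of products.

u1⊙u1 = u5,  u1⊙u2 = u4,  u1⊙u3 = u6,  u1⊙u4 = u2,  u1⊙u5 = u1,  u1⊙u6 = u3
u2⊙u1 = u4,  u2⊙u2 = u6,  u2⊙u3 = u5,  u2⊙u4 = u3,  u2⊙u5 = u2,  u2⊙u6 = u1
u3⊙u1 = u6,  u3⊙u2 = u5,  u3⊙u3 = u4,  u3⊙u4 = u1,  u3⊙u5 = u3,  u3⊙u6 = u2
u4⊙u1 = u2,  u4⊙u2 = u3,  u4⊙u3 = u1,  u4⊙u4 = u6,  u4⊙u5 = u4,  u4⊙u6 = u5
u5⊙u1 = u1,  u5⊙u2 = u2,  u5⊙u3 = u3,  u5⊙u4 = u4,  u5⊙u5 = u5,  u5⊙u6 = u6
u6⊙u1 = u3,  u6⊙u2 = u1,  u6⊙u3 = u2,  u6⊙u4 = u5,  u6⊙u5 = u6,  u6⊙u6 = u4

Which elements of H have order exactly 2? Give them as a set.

{u1}

Identity is u5. Compute the order of each non-identity element by repeated multiplication:
  u1: u1 → u5  (order 2)
  u2: u2 → u6 → u1 → u4 → u3 → u5  (order 6)
  u3: u3 → u4 → u1 → u6 → u2 → u5  (order 6)
  u4: u4 → u6 → u5  (order 3)
  u6: u6 → u4 → u5  (order 3)
Elements of order 2: {u1}.
(Structurally, H here is isomorphic to the cyclic group Z_6.)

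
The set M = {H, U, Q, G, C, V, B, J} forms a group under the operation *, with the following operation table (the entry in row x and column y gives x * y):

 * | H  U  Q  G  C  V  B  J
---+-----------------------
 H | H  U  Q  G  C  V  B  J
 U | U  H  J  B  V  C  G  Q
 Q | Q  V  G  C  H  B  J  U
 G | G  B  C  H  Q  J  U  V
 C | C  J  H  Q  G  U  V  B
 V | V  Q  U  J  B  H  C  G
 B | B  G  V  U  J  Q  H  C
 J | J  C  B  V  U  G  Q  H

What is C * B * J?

G

C * B = V
V * J = G
(Structurally, M here is isomorphic to the dihedral group D_4.)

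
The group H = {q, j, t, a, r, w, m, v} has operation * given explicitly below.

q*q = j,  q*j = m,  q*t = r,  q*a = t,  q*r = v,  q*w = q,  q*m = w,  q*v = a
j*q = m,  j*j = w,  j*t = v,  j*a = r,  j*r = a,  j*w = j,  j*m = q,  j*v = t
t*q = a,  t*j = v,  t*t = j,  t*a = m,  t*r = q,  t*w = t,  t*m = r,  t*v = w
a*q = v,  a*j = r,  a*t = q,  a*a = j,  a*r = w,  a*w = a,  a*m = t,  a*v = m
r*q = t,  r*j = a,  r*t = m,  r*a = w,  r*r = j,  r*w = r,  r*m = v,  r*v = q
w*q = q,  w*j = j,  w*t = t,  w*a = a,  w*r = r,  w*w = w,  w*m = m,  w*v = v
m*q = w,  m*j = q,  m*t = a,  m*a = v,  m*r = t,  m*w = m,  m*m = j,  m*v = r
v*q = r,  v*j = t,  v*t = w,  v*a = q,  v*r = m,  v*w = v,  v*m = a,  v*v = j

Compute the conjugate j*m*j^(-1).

The identity is w. In row j, the entry w sits in column j, so j^(-1) = j.
j*m = q
q*j = m

m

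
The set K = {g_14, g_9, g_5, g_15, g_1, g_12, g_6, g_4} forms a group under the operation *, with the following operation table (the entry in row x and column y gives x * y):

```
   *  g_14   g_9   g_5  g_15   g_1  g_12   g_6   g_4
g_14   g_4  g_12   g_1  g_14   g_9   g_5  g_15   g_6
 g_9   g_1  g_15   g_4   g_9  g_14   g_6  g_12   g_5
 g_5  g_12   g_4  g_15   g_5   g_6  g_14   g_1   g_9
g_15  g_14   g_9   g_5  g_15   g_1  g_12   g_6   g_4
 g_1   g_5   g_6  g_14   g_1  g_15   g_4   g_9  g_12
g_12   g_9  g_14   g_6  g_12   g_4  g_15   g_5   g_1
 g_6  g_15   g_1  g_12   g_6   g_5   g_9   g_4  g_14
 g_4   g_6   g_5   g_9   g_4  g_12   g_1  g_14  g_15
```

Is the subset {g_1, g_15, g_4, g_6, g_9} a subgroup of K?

No

g_4 * g_6 = g_14, which is not in {g_1, g_15, g_4, g_6, g_9}.
The subset is not closed under *, so it is not a subgroup.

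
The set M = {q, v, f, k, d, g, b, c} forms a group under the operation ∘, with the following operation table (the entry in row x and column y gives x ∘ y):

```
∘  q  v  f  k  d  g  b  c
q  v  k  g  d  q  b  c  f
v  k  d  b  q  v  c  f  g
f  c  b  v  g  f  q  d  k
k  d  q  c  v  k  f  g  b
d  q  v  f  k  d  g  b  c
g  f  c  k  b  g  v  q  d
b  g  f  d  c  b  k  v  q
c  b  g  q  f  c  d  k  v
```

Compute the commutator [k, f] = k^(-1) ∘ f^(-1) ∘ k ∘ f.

Identity is d; from the table k^(-1) = q and f^(-1) = b.
q ∘ b = c
c ∘ k = f
f ∘ f = v

v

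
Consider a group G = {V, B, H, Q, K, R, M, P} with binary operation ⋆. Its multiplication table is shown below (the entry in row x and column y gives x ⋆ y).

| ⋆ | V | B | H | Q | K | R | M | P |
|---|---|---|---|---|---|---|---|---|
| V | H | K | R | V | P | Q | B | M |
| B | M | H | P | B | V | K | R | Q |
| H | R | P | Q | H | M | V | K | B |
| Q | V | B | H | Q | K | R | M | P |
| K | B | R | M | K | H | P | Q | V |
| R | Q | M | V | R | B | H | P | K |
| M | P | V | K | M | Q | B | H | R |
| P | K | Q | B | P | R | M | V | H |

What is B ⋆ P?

Q

Read row B, column P: B ⋆ P = Q.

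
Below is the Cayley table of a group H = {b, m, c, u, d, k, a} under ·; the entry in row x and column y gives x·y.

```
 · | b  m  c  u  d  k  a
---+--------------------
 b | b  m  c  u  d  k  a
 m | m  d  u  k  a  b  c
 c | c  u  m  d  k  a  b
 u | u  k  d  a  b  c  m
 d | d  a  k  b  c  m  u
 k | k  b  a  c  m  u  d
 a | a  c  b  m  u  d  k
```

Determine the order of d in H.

The identity element is b (its row matches the header).
d^1 = d
d^2 = d·d = c
d^3 = c·d = k
d^4 = k·d = m
d^5 = m·d = a
d^6 = a·d = u
d^7 = u·d = b
The first power of d equal to the identity is d^7, so ord(d) = 7.
(Structurally, H here is isomorphic to the cyclic group Z_7.)

7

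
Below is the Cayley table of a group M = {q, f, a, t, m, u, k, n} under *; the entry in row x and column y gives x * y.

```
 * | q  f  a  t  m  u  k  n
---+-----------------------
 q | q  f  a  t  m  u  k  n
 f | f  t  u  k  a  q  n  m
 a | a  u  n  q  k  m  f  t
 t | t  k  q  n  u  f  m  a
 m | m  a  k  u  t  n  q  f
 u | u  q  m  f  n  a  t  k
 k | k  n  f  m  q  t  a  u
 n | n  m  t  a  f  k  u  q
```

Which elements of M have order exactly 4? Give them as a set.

Identity is q. Compute the order of each non-identity element by repeated multiplication:
  f: f → t → k → n → m → a → u → q  (order 8)
  a: a → n → t → q  (order 4)
  t: t → n → a → q  (order 4)
  m: m → t → u → n → f → a → k → q  (order 8)
  u: u → a → m → n → k → t → f → q  (order 8)
  k: k → a → f → n → u → t → m → q  (order 8)
  n: n → q  (order 2)
Elements of order 4: {a, t}.

{a, t}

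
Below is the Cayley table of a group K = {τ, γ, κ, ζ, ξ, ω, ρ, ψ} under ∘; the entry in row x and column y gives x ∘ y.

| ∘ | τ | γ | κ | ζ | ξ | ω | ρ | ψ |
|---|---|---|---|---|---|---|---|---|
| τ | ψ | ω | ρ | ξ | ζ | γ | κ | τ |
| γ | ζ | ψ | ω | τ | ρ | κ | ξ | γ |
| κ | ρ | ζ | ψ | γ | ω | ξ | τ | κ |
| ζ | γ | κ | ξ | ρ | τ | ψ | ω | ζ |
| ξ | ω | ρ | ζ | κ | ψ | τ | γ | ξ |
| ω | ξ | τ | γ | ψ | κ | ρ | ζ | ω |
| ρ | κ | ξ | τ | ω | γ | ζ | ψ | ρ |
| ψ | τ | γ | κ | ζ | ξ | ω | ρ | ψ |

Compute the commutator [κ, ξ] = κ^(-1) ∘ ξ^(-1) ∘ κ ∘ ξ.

ρ

Identity is ψ; from the table κ^(-1) = κ and ξ^(-1) = ξ.
κ ∘ ξ = ω
ω ∘ κ = γ
γ ∘ ξ = ρ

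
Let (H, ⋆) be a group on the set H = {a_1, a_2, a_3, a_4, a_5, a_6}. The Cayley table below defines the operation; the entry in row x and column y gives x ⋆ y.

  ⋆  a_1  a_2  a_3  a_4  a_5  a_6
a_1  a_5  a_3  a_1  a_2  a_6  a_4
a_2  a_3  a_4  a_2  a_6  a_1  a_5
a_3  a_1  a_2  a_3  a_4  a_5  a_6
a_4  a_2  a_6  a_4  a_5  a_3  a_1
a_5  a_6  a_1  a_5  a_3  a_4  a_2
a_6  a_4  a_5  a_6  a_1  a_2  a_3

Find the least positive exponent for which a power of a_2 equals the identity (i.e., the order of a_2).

The identity element is a_3 (its row matches the header).
a_2^1 = a_2
a_2^2 = a_2 ⋆ a_2 = a_4
a_2^3 = a_4 ⋆ a_2 = a_6
a_2^4 = a_6 ⋆ a_2 = a_5
a_2^5 = a_5 ⋆ a_2 = a_1
a_2^6 = a_1 ⋆ a_2 = a_3
The first power of a_2 equal to the identity is a_2^6, so ord(a_2) = 6.

6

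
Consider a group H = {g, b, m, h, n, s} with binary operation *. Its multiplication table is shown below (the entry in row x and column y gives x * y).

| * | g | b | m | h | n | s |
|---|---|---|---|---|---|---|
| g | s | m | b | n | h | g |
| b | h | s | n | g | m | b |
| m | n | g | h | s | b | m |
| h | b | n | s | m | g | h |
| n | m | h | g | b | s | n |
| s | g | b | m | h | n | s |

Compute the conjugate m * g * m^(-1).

b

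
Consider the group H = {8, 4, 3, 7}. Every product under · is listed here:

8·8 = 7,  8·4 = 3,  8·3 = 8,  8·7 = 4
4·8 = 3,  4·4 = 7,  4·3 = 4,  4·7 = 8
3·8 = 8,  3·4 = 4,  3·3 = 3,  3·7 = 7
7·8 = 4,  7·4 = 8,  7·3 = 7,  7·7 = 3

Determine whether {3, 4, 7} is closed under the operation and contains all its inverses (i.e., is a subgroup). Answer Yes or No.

4·7 = 8, which is not in {3, 4, 7}.
The subset is not closed under ·, so it is not a subgroup.
(Structurally, H here is isomorphic to the cyclic group Z_4.)

No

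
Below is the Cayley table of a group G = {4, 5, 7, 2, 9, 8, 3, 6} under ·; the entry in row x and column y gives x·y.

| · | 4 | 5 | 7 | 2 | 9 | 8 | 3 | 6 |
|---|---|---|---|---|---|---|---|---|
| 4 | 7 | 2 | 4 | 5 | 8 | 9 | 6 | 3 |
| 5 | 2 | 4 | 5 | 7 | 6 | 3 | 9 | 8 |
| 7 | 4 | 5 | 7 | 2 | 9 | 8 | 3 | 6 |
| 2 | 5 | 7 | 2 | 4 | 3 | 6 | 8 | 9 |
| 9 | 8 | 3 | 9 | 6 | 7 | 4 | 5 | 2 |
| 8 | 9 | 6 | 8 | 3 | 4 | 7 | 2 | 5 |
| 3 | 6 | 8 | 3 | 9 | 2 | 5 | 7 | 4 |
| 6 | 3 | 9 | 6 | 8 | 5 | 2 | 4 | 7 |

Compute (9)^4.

7

9^1 = 9
9^2 = 9·9 = 7
9^3 = 7·9 = 9
9^4 = 9·9 = 7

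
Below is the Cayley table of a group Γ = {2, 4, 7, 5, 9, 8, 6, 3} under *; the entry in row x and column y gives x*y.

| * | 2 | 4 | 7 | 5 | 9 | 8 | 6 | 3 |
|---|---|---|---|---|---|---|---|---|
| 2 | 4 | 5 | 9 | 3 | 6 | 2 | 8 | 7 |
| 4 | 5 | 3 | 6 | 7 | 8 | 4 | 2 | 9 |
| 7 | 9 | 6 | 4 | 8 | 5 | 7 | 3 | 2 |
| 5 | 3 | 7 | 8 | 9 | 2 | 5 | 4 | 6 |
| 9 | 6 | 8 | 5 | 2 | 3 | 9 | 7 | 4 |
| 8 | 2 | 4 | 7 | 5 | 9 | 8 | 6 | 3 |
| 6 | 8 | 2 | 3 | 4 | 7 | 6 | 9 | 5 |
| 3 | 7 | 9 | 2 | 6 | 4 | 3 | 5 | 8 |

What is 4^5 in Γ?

4^1 = 4
4^2 = 4*4 = 3
4^3 = 3*4 = 9
4^4 = 9*4 = 8
4^5 = 8*4 = 4

4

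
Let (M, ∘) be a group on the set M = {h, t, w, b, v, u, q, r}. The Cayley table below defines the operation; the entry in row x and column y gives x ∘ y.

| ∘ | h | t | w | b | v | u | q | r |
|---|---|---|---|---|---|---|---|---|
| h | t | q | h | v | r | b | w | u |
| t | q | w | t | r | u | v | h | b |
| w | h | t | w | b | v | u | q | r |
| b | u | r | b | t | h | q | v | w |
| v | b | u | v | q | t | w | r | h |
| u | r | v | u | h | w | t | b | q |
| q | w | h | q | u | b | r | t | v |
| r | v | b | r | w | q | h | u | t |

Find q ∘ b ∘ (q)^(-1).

r

The identity is w. In row q, the entry w sits in column h, so q^(-1) = h.
q ∘ b = u
u ∘ h = r
(Structurally, M here is isomorphic to the quaternion group Q_8.)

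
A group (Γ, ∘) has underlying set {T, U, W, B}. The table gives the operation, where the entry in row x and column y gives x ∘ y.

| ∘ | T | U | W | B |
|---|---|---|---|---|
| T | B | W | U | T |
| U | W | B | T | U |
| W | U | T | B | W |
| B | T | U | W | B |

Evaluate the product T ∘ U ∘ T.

T ∘ U = W
W ∘ T = U

U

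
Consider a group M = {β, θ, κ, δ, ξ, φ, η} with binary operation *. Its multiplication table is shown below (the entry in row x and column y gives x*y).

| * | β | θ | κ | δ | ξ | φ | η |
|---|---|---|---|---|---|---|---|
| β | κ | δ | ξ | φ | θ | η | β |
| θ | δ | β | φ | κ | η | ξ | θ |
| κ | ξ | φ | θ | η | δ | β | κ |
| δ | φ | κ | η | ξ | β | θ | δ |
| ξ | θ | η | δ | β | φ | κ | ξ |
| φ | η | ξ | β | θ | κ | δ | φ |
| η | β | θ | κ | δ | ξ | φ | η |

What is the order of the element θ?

The identity element is η (its row matches the header).
θ^1 = θ
θ^2 = θ*θ = β
θ^3 = β*θ = δ
θ^4 = δ*θ = κ
θ^5 = κ*θ = φ
θ^6 = φ*θ = ξ
θ^7 = ξ*θ = η
The first power of θ equal to the identity is θ^7, so ord(θ) = 7.
(Structurally, M here is isomorphic to the cyclic group Z_7.)

7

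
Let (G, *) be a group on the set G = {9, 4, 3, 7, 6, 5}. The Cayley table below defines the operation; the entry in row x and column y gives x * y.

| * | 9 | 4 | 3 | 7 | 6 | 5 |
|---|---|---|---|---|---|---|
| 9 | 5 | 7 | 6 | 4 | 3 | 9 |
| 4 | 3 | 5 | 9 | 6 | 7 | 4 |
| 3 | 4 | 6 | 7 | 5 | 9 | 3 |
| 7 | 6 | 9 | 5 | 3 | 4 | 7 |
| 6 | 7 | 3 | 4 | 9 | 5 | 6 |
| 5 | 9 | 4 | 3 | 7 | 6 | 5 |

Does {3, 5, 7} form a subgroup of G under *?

Yes

{3, 5, 7} contains the identity 5.
Checking products: every product of two elements of {3, 5, 7} (read from the table) lies in {3, 5, 7}, so the set is closed.
In a finite group, a nonempty closed subset is a subgroup. So {3, 5, 7} ≤ G.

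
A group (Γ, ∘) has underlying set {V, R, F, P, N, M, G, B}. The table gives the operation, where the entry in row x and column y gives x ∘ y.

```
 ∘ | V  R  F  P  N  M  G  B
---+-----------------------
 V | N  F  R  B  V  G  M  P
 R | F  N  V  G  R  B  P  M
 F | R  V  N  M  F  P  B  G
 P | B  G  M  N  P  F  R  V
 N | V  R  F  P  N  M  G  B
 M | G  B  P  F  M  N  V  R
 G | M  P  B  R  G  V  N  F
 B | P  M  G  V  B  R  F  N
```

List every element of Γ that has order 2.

{B, F, G, M, P, R, V}

Identity is N. Compute the order of each non-identity element by repeated multiplication:
  V: V → N  (order 2)
  R: R → N  (order 2)
  F: F → N  (order 2)
  P: P → N  (order 2)
  M: M → N  (order 2)
  G: G → N  (order 2)
  B: B → N  (order 2)
Elements of order 2: {B, F, G, M, P, R, V}.
(Structurally, Γ here is isomorphic to the elementary abelian group (Z_2)^3.)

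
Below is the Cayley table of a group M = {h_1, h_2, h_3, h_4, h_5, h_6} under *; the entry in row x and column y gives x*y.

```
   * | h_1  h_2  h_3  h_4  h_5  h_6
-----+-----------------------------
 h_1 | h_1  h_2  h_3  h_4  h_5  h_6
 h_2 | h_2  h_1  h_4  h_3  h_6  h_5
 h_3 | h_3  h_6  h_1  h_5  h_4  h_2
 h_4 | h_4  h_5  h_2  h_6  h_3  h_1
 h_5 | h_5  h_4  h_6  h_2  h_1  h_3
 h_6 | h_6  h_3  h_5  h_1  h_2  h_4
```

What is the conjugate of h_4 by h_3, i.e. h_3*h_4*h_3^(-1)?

The identity is h_1. In row h_3, the entry h_1 sits in column h_3, so h_3^(-1) = h_3.
h_3*h_4 = h_5
h_5*h_3 = h_6

h_6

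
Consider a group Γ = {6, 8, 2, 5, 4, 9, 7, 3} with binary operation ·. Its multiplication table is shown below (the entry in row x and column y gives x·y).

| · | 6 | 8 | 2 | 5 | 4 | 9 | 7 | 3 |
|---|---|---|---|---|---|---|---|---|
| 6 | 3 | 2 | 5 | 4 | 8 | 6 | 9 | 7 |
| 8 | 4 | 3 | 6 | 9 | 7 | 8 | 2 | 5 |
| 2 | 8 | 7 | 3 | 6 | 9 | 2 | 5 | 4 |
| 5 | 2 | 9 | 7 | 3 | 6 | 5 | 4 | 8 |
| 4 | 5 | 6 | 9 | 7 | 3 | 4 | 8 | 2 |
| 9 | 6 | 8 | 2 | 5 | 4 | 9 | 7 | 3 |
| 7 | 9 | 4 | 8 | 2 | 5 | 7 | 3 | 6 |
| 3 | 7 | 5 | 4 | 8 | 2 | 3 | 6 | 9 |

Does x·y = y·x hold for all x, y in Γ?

7·4 = 5 but 4·7 = 8.
Since 7 and 4 do not commute, Γ is not abelian.

No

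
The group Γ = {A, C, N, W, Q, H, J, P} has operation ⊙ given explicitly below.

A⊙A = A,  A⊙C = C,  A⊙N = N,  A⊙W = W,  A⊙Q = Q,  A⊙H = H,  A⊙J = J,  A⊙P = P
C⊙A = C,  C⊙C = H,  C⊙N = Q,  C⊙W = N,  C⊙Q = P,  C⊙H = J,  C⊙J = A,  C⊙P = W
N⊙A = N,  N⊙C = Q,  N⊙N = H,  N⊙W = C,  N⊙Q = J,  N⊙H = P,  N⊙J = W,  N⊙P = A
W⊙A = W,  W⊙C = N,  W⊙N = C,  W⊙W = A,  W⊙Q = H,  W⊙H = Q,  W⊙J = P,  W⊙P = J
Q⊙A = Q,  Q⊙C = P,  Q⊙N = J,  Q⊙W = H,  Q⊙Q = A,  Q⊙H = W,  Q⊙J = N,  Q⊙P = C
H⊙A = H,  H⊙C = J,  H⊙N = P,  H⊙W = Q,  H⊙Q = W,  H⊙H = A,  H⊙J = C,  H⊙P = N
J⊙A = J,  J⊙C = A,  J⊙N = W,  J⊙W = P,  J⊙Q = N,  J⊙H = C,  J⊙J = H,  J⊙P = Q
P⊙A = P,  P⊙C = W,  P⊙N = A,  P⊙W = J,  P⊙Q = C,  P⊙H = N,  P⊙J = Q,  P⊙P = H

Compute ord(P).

The identity element is A (its row matches the header).
P^1 = P
P^2 = P ⊙ P = H
P^3 = H ⊙ P = N
P^4 = N ⊙ P = A
The first power of P equal to the identity is P^4, so ord(P) = 4.

4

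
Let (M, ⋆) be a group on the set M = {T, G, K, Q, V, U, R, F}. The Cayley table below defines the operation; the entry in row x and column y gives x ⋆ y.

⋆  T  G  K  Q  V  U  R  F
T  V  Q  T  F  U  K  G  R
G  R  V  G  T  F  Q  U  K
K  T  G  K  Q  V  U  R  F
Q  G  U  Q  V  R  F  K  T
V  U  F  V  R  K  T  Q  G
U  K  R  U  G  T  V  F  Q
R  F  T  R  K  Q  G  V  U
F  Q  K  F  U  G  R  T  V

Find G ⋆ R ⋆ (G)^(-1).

The identity is K. In row G, the entry K sits in column F, so G^(-1) = F.
G ⋆ R = U
U ⋆ F = Q

Q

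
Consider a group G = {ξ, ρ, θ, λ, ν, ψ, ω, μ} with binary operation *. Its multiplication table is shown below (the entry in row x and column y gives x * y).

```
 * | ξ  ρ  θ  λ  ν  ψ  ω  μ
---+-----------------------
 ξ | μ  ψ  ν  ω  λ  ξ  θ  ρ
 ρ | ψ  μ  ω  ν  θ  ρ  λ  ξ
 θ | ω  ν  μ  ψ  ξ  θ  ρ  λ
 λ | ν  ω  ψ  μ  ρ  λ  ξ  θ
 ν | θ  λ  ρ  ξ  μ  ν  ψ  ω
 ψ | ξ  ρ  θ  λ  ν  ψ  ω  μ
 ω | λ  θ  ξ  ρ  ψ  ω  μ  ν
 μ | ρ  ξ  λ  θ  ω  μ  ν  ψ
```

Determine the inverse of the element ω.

ν

First locate the identity: row ψ matches the header, so ψ is the identity.
Scan row ω for ψ: ω * ν = ψ. Hence ω^(-1) = ν.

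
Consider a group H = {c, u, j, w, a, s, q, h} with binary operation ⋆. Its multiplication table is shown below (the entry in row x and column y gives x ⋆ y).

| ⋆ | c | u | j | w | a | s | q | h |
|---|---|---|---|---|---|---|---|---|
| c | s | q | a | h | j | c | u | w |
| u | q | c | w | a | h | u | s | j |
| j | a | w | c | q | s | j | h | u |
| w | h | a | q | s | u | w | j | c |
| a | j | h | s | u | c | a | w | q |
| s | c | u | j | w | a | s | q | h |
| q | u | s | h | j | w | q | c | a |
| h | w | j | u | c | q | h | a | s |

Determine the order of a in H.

4

The identity element is s (its row matches the header).
a^1 = a
a^2 = a ⋆ a = c
a^3 = c ⋆ a = j
a^4 = j ⋆ a = s
The first power of a equal to the identity is a^4, so ord(a) = 4.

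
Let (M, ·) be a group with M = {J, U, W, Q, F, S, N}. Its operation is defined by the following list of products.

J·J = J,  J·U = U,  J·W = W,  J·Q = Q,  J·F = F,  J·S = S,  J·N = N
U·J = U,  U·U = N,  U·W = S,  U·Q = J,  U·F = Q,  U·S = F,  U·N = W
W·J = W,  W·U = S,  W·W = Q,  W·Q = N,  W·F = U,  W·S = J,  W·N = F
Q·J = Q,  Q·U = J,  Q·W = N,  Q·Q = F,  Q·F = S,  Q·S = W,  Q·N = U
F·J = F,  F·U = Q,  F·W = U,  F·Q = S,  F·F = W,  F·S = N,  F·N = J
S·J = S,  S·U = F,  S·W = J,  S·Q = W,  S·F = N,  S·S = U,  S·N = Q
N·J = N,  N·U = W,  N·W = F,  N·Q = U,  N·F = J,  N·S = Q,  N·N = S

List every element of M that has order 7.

{F, N, Q, S, U, W}

Identity is J. Compute the order of each non-identity element by repeated multiplication:
  U: U → N → W → S → F → Q → J  (order 7)
  W: W → Q → N → F → U → S → J  (order 7)
  Q: Q → F → S → W → N → U → J  (order 7)
  F: F → W → U → Q → S → N → J  (order 7)
  S: S → U → F → N → Q → W → J  (order 7)
  N: N → S → Q → U → W → F → J  (order 7)
Elements of order 7: {F, N, Q, S, U, W}.
(Structurally, M here is isomorphic to the cyclic group Z_7.)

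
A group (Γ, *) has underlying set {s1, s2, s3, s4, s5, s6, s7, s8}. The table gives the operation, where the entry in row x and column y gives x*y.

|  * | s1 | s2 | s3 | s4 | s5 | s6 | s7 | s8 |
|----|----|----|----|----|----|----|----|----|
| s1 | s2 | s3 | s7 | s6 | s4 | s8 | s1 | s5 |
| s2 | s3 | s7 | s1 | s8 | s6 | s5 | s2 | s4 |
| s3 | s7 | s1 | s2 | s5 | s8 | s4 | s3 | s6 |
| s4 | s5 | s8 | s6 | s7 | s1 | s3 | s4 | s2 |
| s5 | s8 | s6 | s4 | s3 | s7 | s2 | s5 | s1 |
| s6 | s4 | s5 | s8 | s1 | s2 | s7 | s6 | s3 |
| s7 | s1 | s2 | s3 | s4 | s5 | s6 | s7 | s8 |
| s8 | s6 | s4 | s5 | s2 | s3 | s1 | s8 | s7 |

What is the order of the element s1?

4

The identity element is s7 (its row matches the header).
s1^1 = s1
s1^2 = s1*s1 = s2
s1^3 = s2*s1 = s3
s1^4 = s3*s1 = s7
The first power of s1 equal to the identity is s1^4, so ord(s1) = 4.
(Structurally, Γ here is isomorphic to the dihedral group D_4.)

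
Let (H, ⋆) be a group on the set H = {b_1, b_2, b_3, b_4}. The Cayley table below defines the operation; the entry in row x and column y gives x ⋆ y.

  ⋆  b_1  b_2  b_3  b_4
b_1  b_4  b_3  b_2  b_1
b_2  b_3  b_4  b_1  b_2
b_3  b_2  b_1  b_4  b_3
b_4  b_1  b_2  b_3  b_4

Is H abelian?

Check whether the table is symmetric across its main diagonal.
Every entry (row x, col y) equals the entry (row y, col x), so H is abelian.
(In fact H ≅ the Klein four-group V_4.)

Yes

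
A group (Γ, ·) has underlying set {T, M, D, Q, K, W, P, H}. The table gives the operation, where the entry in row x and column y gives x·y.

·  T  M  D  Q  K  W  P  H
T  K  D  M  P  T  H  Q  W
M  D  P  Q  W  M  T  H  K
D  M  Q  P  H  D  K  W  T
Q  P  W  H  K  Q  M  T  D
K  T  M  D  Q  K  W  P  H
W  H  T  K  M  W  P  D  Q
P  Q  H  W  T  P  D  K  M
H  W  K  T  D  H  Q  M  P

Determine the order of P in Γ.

2

The identity element is K (its row matches the header).
P^1 = P
P^2 = P·P = K
The first power of P equal to the identity is P^2, so ord(P) = 2.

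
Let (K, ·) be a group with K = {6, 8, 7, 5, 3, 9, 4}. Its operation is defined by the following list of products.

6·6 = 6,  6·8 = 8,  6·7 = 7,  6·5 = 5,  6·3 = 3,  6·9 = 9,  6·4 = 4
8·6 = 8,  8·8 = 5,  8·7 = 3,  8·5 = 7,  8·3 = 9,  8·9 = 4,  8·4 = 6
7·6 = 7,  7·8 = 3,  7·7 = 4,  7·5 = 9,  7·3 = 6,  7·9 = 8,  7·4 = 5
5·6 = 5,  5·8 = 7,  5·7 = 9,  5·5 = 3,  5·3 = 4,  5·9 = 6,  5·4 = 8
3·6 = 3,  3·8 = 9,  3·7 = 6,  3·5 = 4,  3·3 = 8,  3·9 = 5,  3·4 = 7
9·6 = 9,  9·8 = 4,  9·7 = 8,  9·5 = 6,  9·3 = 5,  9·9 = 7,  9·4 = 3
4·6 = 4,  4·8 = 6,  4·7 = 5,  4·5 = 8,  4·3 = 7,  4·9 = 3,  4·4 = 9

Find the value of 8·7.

Read row 8, column 7: 8·7 = 3.

3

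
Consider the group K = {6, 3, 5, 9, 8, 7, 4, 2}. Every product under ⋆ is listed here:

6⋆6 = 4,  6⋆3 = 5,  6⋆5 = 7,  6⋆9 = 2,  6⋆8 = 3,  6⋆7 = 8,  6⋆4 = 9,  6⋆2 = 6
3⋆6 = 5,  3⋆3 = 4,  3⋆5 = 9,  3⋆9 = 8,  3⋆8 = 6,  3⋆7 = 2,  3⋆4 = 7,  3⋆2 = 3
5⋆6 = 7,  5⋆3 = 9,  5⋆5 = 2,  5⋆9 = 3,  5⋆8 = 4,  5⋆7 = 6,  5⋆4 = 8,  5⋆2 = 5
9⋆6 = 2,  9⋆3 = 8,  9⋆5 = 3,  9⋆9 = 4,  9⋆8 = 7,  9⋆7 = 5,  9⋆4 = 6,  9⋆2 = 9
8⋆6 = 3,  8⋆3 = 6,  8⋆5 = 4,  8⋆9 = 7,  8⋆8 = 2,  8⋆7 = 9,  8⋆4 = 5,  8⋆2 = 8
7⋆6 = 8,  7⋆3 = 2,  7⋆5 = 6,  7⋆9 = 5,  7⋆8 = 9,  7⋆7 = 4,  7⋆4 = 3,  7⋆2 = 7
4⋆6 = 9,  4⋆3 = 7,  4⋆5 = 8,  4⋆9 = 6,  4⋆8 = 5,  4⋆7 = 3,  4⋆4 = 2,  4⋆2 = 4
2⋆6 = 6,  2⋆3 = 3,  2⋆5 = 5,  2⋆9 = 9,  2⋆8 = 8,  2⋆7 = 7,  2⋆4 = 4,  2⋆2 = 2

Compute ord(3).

4

The identity element is 2 (its row matches the header).
3^1 = 3
3^2 = 3 ⋆ 3 = 4
3^3 = 4 ⋆ 3 = 7
3^4 = 7 ⋆ 3 = 2
The first power of 3 equal to the identity is 3^4, so ord(3) = 4.
(Structurally, K here is isomorphic to Z_2 x Z_4.)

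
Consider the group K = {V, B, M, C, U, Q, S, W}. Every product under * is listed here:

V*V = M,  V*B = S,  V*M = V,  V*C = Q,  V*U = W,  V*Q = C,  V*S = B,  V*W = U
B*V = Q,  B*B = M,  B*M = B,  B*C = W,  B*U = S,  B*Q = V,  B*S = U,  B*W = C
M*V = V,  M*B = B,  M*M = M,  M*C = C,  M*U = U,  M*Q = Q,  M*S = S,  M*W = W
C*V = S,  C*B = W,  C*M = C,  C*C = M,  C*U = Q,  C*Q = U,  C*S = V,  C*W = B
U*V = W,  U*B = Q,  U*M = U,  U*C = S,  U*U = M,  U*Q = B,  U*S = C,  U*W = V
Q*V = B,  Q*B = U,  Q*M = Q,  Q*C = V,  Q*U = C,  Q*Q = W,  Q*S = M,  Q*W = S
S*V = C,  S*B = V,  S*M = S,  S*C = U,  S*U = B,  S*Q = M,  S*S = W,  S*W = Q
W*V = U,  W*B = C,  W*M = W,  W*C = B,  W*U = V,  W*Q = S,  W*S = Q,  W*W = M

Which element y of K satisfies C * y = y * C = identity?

First locate the identity: row M matches the header, so M is the identity.
Scan row C for M: C * C = M. Hence C^(-1) = C.

C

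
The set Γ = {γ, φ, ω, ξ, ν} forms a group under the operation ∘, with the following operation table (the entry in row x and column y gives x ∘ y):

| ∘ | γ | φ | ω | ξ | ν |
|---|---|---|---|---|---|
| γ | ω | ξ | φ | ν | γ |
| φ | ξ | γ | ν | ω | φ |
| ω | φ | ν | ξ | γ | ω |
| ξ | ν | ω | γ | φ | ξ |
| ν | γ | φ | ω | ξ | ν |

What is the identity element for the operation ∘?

ν

The identity e satisfies e ∘ x = x for all x, so its row in the table reproduces the column headers.
Row ν reads: γ, φ, ω, ξ, ν — exactly the header order. So ν is the identity.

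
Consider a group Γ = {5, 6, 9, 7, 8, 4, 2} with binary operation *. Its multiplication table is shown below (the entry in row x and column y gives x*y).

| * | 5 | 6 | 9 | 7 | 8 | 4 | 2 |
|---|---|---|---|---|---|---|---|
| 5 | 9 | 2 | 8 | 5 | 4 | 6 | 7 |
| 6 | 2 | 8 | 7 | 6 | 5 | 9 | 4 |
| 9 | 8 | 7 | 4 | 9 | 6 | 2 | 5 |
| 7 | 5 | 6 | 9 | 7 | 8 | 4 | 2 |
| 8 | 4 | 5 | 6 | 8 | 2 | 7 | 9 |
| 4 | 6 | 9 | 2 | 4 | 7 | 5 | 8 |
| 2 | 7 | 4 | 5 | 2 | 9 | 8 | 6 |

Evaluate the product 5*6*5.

7

5*6 = 2
2*5 = 7
(Structurally, Γ here is isomorphic to the cyclic group Z_7.)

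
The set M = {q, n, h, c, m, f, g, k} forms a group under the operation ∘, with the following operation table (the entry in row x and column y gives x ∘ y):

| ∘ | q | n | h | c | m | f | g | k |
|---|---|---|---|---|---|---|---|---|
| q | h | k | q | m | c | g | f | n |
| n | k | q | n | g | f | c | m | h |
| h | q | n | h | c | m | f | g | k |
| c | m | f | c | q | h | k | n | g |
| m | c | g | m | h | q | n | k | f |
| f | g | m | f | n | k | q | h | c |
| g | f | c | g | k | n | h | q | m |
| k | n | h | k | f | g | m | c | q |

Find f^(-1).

First locate the identity: row h matches the header, so h is the identity.
Scan row f for h: f ∘ g = h. Hence f^(-1) = g.

g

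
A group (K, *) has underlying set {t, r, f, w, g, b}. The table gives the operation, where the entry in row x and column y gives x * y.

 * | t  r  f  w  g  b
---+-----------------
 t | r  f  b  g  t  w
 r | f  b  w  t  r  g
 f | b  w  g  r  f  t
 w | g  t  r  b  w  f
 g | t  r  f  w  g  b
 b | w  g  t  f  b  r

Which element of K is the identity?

g

The identity e satisfies e * x = x for all x, so its row in the table reproduces the column headers.
Row g reads: t, r, f, w, g, b — exactly the header order. So g is the identity.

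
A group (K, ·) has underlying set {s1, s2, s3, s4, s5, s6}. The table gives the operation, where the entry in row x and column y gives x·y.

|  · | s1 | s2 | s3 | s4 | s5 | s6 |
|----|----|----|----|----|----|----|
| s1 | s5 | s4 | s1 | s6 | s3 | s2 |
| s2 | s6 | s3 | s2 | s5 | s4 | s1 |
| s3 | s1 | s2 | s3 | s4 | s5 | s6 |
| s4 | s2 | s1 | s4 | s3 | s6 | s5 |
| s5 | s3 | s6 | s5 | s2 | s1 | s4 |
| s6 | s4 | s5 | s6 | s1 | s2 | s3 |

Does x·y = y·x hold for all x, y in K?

s5·s6 = s4 but s6·s5 = s2.
Since s5 and s6 do not commute, K is not abelian.

No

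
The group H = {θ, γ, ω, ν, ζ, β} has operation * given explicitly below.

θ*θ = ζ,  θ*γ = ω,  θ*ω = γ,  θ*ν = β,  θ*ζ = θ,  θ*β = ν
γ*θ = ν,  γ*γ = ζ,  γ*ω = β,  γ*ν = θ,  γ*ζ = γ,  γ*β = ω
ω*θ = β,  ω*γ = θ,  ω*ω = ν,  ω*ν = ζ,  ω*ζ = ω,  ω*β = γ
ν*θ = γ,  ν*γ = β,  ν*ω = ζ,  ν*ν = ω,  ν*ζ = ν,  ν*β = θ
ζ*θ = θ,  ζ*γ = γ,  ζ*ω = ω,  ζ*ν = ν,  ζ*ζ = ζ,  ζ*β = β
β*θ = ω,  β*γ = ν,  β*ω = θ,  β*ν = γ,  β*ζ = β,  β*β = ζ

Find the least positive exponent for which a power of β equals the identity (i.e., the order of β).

2

The identity element is ζ (its row matches the header).
β^1 = β
β^2 = β * β = ζ
The first power of β equal to the identity is β^2, so ord(β) = 2.
(Structurally, H here is isomorphic to the symmetric group S_3.)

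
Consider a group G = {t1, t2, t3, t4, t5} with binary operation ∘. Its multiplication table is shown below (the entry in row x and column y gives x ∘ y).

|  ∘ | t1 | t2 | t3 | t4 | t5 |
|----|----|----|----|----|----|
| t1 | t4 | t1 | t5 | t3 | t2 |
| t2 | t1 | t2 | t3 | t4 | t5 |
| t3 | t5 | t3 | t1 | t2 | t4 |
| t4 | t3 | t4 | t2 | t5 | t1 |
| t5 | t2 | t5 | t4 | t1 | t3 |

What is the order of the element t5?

5

The identity element is t2 (its row matches the header).
t5^1 = t5
t5^2 = t5 ∘ t5 = t3
t5^3 = t3 ∘ t5 = t4
t5^4 = t4 ∘ t5 = t1
t5^5 = t1 ∘ t5 = t2
The first power of t5 equal to the identity is t5^5, so ord(t5) = 5.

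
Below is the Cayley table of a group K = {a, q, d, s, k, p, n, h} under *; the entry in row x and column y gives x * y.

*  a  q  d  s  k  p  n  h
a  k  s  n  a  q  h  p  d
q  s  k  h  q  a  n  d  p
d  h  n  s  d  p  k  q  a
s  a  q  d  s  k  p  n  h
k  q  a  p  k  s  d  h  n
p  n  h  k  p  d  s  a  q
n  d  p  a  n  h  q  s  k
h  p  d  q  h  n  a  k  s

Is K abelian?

No

a * n = p but n * a = d.
Since a and n do not commute, K is not abelian.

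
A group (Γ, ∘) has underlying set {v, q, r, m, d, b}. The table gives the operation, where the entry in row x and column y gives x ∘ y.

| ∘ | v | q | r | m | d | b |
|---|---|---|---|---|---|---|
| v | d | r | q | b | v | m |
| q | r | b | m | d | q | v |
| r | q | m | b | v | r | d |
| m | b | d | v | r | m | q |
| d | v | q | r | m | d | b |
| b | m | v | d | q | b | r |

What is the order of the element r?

The identity element is d (its row matches the header).
r^1 = r
r^2 = r ∘ r = b
r^3 = b ∘ r = d
The first power of r equal to the identity is r^3, so ord(r) = 3.

3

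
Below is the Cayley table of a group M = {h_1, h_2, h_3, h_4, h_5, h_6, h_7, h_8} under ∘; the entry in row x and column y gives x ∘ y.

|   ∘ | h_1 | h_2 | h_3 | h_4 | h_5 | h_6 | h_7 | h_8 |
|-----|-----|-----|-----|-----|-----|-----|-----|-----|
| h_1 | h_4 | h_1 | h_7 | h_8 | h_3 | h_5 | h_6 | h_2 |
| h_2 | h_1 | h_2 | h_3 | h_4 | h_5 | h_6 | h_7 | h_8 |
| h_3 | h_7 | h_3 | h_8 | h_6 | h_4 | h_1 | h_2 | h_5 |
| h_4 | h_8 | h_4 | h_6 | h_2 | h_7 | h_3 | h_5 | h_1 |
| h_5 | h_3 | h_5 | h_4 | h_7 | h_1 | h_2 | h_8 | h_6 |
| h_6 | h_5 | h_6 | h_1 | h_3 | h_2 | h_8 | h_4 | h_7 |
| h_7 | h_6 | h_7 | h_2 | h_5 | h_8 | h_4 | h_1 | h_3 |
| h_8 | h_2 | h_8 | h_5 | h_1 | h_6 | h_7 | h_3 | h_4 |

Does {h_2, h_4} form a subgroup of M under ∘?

Yes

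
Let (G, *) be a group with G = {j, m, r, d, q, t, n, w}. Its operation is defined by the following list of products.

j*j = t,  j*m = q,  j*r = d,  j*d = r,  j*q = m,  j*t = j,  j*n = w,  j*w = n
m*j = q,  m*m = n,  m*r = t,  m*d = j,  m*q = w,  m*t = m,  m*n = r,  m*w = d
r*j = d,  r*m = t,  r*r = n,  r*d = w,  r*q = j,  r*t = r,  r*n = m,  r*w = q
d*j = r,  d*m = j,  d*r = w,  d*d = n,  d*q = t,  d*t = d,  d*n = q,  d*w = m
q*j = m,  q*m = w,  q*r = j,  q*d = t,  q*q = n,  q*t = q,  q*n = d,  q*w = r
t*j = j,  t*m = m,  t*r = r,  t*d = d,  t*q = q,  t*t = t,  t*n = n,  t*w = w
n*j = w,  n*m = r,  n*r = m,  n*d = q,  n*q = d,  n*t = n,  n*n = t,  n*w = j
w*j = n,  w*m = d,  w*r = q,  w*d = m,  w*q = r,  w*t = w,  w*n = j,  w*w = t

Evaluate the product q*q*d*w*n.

m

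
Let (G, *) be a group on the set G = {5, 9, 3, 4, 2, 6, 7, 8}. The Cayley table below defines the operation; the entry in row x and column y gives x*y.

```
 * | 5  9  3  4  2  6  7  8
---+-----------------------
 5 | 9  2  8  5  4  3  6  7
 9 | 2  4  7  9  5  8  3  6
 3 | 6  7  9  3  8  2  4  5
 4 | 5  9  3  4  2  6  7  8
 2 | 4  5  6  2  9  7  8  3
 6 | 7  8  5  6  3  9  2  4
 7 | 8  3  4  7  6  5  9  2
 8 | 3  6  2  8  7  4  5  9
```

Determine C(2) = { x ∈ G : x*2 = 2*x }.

{2, 4, 5, 9}

Compare row 2 with column 2 entry by entry.
9*2 = 5 = 2*9, so 9 commutes with 2.
6*2 = 3 but 2*6 = 7, so 6 does not.
Collecting the elements that commute with 2: C(2) = {2, 4, 5, 9}.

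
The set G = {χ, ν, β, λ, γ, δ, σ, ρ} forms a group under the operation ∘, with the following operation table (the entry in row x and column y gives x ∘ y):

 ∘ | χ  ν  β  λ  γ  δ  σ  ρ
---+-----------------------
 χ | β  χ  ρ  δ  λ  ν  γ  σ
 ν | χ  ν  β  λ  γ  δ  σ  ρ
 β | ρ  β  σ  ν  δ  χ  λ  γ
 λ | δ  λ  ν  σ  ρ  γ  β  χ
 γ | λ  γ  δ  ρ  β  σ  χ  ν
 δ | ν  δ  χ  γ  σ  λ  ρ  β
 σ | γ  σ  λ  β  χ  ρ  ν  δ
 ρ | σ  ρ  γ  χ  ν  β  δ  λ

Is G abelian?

Check whether the table is symmetric across its main diagonal.
Every entry (row x, col y) equals the entry (row y, col x), so G is abelian.

Yes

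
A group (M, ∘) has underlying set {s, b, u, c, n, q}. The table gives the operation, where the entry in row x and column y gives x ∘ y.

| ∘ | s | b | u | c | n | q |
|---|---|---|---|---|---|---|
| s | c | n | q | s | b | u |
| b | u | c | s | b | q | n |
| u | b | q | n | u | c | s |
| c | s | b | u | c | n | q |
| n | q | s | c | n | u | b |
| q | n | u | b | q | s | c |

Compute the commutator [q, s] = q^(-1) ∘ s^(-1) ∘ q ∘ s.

Identity is c; from the table q^(-1) = q and s^(-1) = s.
q ∘ s = n
n ∘ q = b
b ∘ s = u

u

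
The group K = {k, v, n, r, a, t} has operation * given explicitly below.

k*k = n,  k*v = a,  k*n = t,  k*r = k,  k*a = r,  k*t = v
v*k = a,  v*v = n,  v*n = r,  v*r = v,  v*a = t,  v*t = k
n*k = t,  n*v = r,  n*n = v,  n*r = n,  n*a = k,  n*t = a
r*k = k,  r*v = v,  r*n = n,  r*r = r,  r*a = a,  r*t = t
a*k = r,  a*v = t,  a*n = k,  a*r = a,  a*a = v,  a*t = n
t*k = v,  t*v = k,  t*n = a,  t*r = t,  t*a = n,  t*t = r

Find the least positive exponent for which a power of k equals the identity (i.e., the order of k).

The identity element is r (its row matches the header).
k^1 = k
k^2 = k * k = n
k^3 = n * k = t
k^4 = t * k = v
k^5 = v * k = a
k^6 = a * k = r
The first power of k equal to the identity is k^6, so ord(k) = 6.

6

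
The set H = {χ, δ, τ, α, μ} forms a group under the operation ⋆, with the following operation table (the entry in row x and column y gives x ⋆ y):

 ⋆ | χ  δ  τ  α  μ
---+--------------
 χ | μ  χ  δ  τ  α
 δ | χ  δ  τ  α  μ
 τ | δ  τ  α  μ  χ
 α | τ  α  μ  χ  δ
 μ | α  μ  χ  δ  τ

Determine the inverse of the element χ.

First locate the identity: row δ matches the header, so δ is the identity.
Scan row χ for δ: χ ⋆ τ = δ. Hence χ^(-1) = τ.
(Structurally, H here is isomorphic to the cyclic group Z_5.)

τ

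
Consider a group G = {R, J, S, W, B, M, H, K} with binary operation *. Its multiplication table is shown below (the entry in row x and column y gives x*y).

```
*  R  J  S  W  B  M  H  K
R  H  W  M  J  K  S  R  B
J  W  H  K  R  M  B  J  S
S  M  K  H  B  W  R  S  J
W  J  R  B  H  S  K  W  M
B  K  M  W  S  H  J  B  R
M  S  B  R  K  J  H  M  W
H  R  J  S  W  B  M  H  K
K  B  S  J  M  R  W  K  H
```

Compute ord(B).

The identity element is H (its row matches the header).
B^1 = B
B^2 = B*B = H
The first power of B equal to the identity is B^2, so ord(B) = 2.
(Structurally, G here is isomorphic to the elementary abelian group (Z_2)^3.)

2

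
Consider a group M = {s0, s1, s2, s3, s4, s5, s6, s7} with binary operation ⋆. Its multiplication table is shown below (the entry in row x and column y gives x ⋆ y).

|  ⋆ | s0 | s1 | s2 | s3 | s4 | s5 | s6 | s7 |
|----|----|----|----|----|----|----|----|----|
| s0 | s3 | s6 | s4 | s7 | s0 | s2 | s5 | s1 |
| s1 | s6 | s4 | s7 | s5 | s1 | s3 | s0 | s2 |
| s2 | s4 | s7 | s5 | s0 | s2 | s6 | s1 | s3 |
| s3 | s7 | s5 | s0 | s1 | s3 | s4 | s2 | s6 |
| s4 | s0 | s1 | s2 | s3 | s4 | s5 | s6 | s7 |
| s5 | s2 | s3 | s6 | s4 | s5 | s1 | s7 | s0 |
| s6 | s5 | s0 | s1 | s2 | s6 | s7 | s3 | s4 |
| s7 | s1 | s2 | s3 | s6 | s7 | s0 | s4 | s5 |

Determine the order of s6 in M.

The identity element is s4 (its row matches the header).
s6^1 = s6
s6^2 = s6 ⋆ s6 = s3
s6^3 = s3 ⋆ s6 = s2
s6^4 = s2 ⋆ s6 = s1
s6^5 = s1 ⋆ s6 = s0
s6^6 = s0 ⋆ s6 = s5
s6^7 = s5 ⋆ s6 = s7
s6^8 = s7 ⋆ s6 = s4
The first power of s6 equal to the identity is s6^8, so ord(s6) = 8.

8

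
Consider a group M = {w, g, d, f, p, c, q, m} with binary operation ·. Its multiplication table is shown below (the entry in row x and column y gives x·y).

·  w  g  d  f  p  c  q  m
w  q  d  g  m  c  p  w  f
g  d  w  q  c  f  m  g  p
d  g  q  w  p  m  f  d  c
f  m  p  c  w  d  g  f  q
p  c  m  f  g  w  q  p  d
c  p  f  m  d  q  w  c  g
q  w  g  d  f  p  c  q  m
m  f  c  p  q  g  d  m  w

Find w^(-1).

w

First locate the identity: row q matches the header, so q is the identity.
Scan row w for q: w·w = q. Hence w^(-1) = w.
(Structurally, M here is isomorphic to the quaternion group Q_8.)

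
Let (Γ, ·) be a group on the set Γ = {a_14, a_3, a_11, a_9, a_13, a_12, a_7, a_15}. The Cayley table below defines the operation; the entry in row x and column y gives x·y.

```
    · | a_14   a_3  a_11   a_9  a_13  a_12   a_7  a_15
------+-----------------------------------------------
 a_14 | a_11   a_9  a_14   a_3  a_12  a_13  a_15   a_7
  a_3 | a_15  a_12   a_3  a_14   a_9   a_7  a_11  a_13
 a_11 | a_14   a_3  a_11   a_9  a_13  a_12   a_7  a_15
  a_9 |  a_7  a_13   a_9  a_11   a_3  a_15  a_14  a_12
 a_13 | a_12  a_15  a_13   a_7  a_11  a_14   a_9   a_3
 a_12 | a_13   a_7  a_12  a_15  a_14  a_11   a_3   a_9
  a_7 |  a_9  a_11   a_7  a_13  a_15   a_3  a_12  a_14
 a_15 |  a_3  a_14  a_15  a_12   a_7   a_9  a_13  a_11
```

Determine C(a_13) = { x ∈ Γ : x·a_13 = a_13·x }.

Compare row a_13 with column a_13 entry by entry.
a_14·a_13 = a_12 = a_13·a_14, so a_14 commutes with a_13.
a_9·a_13 = a_3 but a_13·a_9 = a_7, so a_9 does not.
Collecting the elements that commute with a_13: C(a_13) = {a_11, a_12, a_13, a_14}.

{a_11, a_12, a_13, a_14}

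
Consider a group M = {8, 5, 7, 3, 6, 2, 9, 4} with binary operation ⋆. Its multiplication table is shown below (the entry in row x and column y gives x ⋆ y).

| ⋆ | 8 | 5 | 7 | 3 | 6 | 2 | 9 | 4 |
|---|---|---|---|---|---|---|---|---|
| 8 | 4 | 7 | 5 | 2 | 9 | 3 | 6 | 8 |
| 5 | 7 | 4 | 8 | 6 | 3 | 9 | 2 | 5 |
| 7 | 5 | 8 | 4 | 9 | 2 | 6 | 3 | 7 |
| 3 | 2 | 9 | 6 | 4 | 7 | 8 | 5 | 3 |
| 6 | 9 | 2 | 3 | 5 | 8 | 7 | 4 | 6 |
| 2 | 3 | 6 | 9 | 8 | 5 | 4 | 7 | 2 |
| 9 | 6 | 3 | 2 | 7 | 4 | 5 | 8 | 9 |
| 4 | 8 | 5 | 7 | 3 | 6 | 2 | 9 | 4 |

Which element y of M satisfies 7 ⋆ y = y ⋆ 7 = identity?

7

First locate the identity: row 4 matches the header, so 4 is the identity.
Scan row 7 for 4: 7 ⋆ 7 = 4. Hence 7^(-1) = 7.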